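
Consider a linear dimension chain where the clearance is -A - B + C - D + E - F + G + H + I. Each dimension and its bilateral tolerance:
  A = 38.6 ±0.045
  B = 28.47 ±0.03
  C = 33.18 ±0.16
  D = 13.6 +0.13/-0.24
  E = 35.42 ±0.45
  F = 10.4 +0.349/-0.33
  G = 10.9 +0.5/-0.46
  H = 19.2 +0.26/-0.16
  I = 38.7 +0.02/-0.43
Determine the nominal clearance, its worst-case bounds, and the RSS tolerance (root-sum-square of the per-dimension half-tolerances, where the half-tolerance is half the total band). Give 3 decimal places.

Stack each dimension's contribution:
  -A: nom -38.600 → Σnom=-38.600; wc +0.045/-0.045 → slack +0.045/-0.045; half-tol=0.045, Σhalf²=0.002025
  -B: nom -28.470 → Σnom=-67.070; wc +0.030/-0.030 → slack +0.075/-0.075; half-tol=0.030, Σhalf²=0.002925
  +C: nom +33.180 → Σnom=-33.890; wc +0.160/-0.160 → slack +0.235/-0.235; half-tol=0.160, Σhalf²=0.028525
  -D: nom -13.600 → Σnom=-47.490; wc +0.240/-0.130 → slack +0.475/-0.365; half-tol=0.185, Σhalf²=0.062750
  +E: nom +35.420 → Σnom=-12.070; wc +0.450/-0.450 → slack +0.925/-0.815; half-tol=0.450, Σhalf²=0.265250
  -F: nom -10.400 → Σnom=-22.470; wc +0.330/-0.349 → slack +1.255/-1.164; half-tol=0.340, Σhalf²=0.380510
  +G: nom +10.900 → Σnom=-11.570; wc +0.500/-0.460 → slack +1.755/-1.624; half-tol=0.480, Σhalf²=0.610910
  +H: nom +19.200 → Σnom=7.630; wc +0.260/-0.160 → slack +2.015/-1.784; half-tol=0.210, Σhalf²=0.655010
  +I: nom +38.700 → Σnom=46.330; wc +0.020/-0.430 → slack +2.035/-2.214; half-tol=0.225, Σhalf²=0.705635
Nominal = 46.330. Worst-case = [46.330 - 2.214, 46.330 + 2.035] = [44.116, 48.365]. RSS = √0.705635 = 0.840.

nominal=46.330 wc=[44.116,48.365] rss=0.840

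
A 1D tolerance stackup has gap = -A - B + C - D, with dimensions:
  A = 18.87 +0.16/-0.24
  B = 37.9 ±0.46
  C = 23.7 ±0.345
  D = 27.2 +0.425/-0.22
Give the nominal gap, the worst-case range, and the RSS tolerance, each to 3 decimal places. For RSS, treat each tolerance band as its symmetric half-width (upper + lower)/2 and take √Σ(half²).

Stack each dimension's contribution:
  -A: nom -18.870 → Σnom=-18.870; wc +0.240/-0.160 → slack +0.240/-0.160; half-tol=0.200, Σhalf²=0.040000
  -B: nom -37.900 → Σnom=-56.770; wc +0.460/-0.460 → slack +0.700/-0.620; half-tol=0.460, Σhalf²=0.251600
  +C: nom +23.700 → Σnom=-33.070; wc +0.345/-0.345 → slack +1.045/-0.965; half-tol=0.345, Σhalf²=0.370625
  -D: nom -27.200 → Σnom=-60.270; wc +0.220/-0.425 → slack +1.265/-1.390; half-tol=0.323, Σhalf²=0.474631
Nominal = -60.270. Worst-case = [-60.270 - 1.390, -60.270 + 1.265] = [-61.660, -59.005]. RSS = √0.474631 = 0.689.

nominal=-60.270 wc=[-61.660,-59.005] rss=0.689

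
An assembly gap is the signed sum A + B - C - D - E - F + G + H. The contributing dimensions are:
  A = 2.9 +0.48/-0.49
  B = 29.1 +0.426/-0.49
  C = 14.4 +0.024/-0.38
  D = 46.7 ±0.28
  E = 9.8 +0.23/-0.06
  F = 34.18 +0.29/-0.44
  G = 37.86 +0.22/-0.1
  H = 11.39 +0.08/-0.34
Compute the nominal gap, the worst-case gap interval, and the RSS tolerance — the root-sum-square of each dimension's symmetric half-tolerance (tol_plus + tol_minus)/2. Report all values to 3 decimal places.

Stack each dimension's contribution:
  +A: nom +2.900 → Σnom=2.900; wc +0.480/-0.490 → slack +0.480/-0.490; half-tol=0.485, Σhalf²=0.235225
  +B: nom +29.100 → Σnom=32.000; wc +0.426/-0.490 → slack +0.906/-0.980; half-tol=0.458, Σhalf²=0.444989
  -C: nom -14.400 → Σnom=17.600; wc +0.380/-0.024 → slack +1.286/-1.004; half-tol=0.202, Σhalf²=0.485793
  -D: nom -46.700 → Σnom=-29.100; wc +0.280/-0.280 → slack +1.566/-1.284; half-tol=0.280, Σhalf²=0.564193
  -E: nom -9.800 → Σnom=-38.900; wc +0.060/-0.230 → slack +1.626/-1.514; half-tol=0.145, Σhalf²=0.585218
  -F: nom -34.180 → Σnom=-73.080; wc +0.440/-0.290 → slack +2.066/-1.804; half-tol=0.365, Σhalf²=0.718443
  +G: nom +37.860 → Σnom=-35.220; wc +0.220/-0.100 → slack +2.286/-1.904; half-tol=0.160, Σhalf²=0.744043
  +H: nom +11.390 → Σnom=-23.830; wc +0.080/-0.340 → slack +2.366/-2.244; half-tol=0.210, Σhalf²=0.788143
Nominal = -23.830. Worst-case = [-23.830 - 2.244, -23.830 + 2.366] = [-26.074, -21.464]. RSS = √0.788143 = 0.888.

nominal=-23.830 wc=[-26.074,-21.464] rss=0.888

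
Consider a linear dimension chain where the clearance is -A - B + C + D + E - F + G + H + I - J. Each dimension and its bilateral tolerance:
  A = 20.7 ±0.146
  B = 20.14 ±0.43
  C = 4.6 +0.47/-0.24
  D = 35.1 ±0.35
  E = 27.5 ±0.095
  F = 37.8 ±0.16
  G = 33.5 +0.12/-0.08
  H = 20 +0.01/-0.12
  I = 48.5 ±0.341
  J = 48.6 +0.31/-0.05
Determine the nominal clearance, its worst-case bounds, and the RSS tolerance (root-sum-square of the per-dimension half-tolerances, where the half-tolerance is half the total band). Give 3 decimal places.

nominal=41.960 wc=[39.688,44.132] rss=0.808

Stack each dimension's contribution:
  -A: nom -20.700 → Σnom=-20.700; wc +0.146/-0.146 → slack +0.146/-0.146; half-tol=0.146, Σhalf²=0.021316
  -B: nom -20.140 → Σnom=-40.840; wc +0.430/-0.430 → slack +0.576/-0.576; half-tol=0.430, Σhalf²=0.206216
  +C: nom +4.600 → Σnom=-36.240; wc +0.470/-0.240 → slack +1.046/-0.816; half-tol=0.355, Σhalf²=0.332241
  +D: nom +35.100 → Σnom=-1.140; wc +0.350/-0.350 → slack +1.396/-1.166; half-tol=0.350, Σhalf²=0.454741
  +E: nom +27.500 → Σnom=26.360; wc +0.095/-0.095 → slack +1.491/-1.261; half-tol=0.095, Σhalf²=0.463766
  -F: nom -37.800 → Σnom=-11.440; wc +0.160/-0.160 → slack +1.651/-1.421; half-tol=0.160, Σhalf²=0.489366
  +G: nom +33.500 → Σnom=22.060; wc +0.120/-0.080 → slack +1.771/-1.501; half-tol=0.100, Σhalf²=0.499366
  +H: nom +20.000 → Σnom=42.060; wc +0.010/-0.120 → slack +1.781/-1.621; half-tol=0.065, Σhalf²=0.503591
  +I: nom +48.500 → Σnom=90.560; wc +0.341/-0.341 → slack +2.122/-1.962; half-tol=0.341, Σhalf²=0.619872
  -J: nom -48.600 → Σnom=41.960; wc +0.050/-0.310 → slack +2.172/-2.272; half-tol=0.180, Σhalf²=0.652272
Nominal = 41.960. Worst-case = [41.960 - 2.272, 41.960 + 2.172] = [39.688, 44.132]. RSS = √0.652272 = 0.808.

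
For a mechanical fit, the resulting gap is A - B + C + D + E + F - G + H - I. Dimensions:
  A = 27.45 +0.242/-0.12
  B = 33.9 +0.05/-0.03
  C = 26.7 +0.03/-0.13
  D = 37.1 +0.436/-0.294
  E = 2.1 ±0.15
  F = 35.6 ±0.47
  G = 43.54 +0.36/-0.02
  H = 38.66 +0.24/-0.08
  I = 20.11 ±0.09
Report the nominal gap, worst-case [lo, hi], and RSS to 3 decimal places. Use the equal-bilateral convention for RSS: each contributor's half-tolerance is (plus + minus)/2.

Stack each dimension's contribution:
  +A: nom +27.450 → Σnom=27.450; wc +0.242/-0.120 → slack +0.242/-0.120; half-tol=0.181, Σhalf²=0.032761
  -B: nom -33.900 → Σnom=-6.450; wc +0.030/-0.050 → slack +0.272/-0.170; half-tol=0.040, Σhalf²=0.034361
  +C: nom +26.700 → Σnom=20.250; wc +0.030/-0.130 → slack +0.302/-0.300; half-tol=0.080, Σhalf²=0.040761
  +D: nom +37.100 → Σnom=57.350; wc +0.436/-0.294 → slack +0.738/-0.594; half-tol=0.365, Σhalf²=0.173986
  +E: nom +2.100 → Σnom=59.450; wc +0.150/-0.150 → slack +0.888/-0.744; half-tol=0.150, Σhalf²=0.196486
  +F: nom +35.600 → Σnom=95.050; wc +0.470/-0.470 → slack +1.358/-1.214; half-tol=0.470, Σhalf²=0.417386
  -G: nom -43.540 → Σnom=51.510; wc +0.020/-0.360 → slack +1.378/-1.574; half-tol=0.190, Σhalf²=0.453486
  +H: nom +38.660 → Σnom=90.170; wc +0.240/-0.080 → slack +1.618/-1.654; half-tol=0.160, Σhalf²=0.479086
  -I: nom -20.110 → Σnom=70.060; wc +0.090/-0.090 → slack +1.708/-1.744; half-tol=0.090, Σhalf²=0.487186
Nominal = 70.060. Worst-case = [70.060 - 1.744, 70.060 + 1.708] = [68.316, 71.768]. RSS = √0.487186 = 0.698.

nominal=70.060 wc=[68.316,71.768] rss=0.698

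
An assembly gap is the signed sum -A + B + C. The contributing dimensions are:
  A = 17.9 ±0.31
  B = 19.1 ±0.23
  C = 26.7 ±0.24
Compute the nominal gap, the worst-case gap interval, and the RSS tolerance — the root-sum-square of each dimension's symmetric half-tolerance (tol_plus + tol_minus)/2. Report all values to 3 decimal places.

Stack each dimension's contribution:
  -A: nom -17.900 → Σnom=-17.900; wc +0.310/-0.310 → slack +0.310/-0.310; half-tol=0.310, Σhalf²=0.096100
  +B: nom +19.100 → Σnom=1.200; wc +0.230/-0.230 → slack +0.540/-0.540; half-tol=0.230, Σhalf²=0.149000
  +C: nom +26.700 → Σnom=27.900; wc +0.240/-0.240 → slack +0.780/-0.780; half-tol=0.240, Σhalf²=0.206600
Nominal = 27.900. Worst-case = [27.900 - 0.780, 27.900 + 0.780] = [27.120, 28.680]. RSS = √0.206600 = 0.455.

nominal=27.900 wc=[27.120,28.680] rss=0.455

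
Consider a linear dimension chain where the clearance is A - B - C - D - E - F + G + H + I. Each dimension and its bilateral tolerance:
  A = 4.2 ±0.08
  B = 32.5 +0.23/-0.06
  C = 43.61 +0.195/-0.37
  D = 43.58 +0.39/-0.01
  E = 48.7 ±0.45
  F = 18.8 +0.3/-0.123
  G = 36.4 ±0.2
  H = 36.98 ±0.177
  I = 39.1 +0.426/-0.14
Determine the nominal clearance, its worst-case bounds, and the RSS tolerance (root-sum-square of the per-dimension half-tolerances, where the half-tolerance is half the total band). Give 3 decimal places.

nominal=-70.510 wc=[-72.672,-68.614] rss=0.739

Stack each dimension's contribution:
  +A: nom +4.200 → Σnom=4.200; wc +0.080/-0.080 → slack +0.080/-0.080; half-tol=0.080, Σhalf²=0.006400
  -B: nom -32.500 → Σnom=-28.300; wc +0.060/-0.230 → slack +0.140/-0.310; half-tol=0.145, Σhalf²=0.027425
  -C: nom -43.610 → Σnom=-71.910; wc +0.370/-0.195 → slack +0.510/-0.505; half-tol=0.282, Σhalf²=0.107231
  -D: nom -43.580 → Σnom=-115.490; wc +0.010/-0.390 → slack +0.520/-0.895; half-tol=0.200, Σhalf²=0.147231
  -E: nom -48.700 → Σnom=-164.190; wc +0.450/-0.450 → slack +0.970/-1.345; half-tol=0.450, Σhalf²=0.349731
  -F: nom -18.800 → Σnom=-182.990; wc +0.123/-0.300 → slack +1.093/-1.645; half-tol=0.211, Σhalf²=0.394463
  +G: nom +36.400 → Σnom=-146.590; wc +0.200/-0.200 → slack +1.293/-1.845; half-tol=0.200, Σhalf²=0.434464
  +H: nom +36.980 → Σnom=-109.610; wc +0.177/-0.177 → slack +1.470/-2.022; half-tol=0.177, Σhalf²=0.465792
  +I: nom +39.100 → Σnom=-70.510; wc +0.426/-0.140 → slack +1.896/-2.162; half-tol=0.283, Σhalf²=0.545882
Nominal = -70.510. Worst-case = [-70.510 - 2.162, -70.510 + 1.896] = [-72.672, -68.614]. RSS = √0.545882 = 0.739.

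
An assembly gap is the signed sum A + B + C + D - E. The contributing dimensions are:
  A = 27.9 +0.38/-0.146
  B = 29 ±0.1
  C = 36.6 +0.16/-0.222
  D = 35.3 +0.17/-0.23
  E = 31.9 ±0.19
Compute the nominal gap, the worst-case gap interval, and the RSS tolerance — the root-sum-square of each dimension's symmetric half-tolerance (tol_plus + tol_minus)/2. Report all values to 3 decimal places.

nominal=96.900 wc=[96.012,97.900] rss=0.438

Stack each dimension's contribution:
  +A: nom +27.900 → Σnom=27.900; wc +0.380/-0.146 → slack +0.380/-0.146; half-tol=0.263, Σhalf²=0.069169
  +B: nom +29.000 → Σnom=56.900; wc +0.100/-0.100 → slack +0.480/-0.246; half-tol=0.100, Σhalf²=0.079169
  +C: nom +36.600 → Σnom=93.500; wc +0.160/-0.222 → slack +0.640/-0.468; half-tol=0.191, Σhalf²=0.115650
  +D: nom +35.300 → Σnom=128.800; wc +0.170/-0.230 → slack +0.810/-0.698; half-tol=0.200, Σhalf²=0.155650
  -E: nom -31.900 → Σnom=96.900; wc +0.190/-0.190 → slack +1.000/-0.888; half-tol=0.190, Σhalf²=0.191750
Nominal = 96.900. Worst-case = [96.900 - 0.888, 96.900 + 1.000] = [96.012, 97.900]. RSS = √0.191750 = 0.438.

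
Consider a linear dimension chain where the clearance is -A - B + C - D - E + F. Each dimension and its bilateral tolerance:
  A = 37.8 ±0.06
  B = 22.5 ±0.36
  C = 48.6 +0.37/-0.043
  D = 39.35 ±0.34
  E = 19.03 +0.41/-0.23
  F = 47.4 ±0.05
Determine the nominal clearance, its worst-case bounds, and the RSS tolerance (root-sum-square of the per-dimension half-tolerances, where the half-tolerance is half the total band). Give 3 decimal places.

nominal=-22.680 wc=[-23.943,-21.270] rss=0.630

Stack each dimension's contribution:
  -A: nom -37.800 → Σnom=-37.800; wc +0.060/-0.060 → slack +0.060/-0.060; half-tol=0.060, Σhalf²=0.003600
  -B: nom -22.500 → Σnom=-60.300; wc +0.360/-0.360 → slack +0.420/-0.420; half-tol=0.360, Σhalf²=0.133200
  +C: nom +48.600 → Σnom=-11.700; wc +0.370/-0.043 → slack +0.790/-0.463; half-tol=0.206, Σhalf²=0.175842
  -D: nom -39.350 → Σnom=-51.050; wc +0.340/-0.340 → slack +1.130/-0.803; half-tol=0.340, Σhalf²=0.291442
  -E: nom -19.030 → Σnom=-70.080; wc +0.230/-0.410 → slack +1.360/-1.213; half-tol=0.320, Σhalf²=0.393842
  +F: nom +47.400 → Σnom=-22.680; wc +0.050/-0.050 → slack +1.410/-1.263; half-tol=0.050, Σhalf²=0.396342
Nominal = -22.680. Worst-case = [-22.680 - 1.263, -22.680 + 1.410] = [-23.943, -21.270]. RSS = √0.396342 = 0.630.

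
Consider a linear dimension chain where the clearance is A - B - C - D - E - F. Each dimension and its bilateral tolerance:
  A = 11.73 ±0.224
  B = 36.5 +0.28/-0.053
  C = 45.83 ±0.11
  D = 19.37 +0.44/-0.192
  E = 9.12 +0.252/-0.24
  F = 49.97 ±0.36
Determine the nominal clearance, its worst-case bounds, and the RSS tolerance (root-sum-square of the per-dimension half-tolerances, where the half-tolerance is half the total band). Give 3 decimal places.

Stack each dimension's contribution:
  +A: nom +11.730 → Σnom=11.730; wc +0.224/-0.224 → slack +0.224/-0.224; half-tol=0.224, Σhalf²=0.050176
  -B: nom -36.500 → Σnom=-24.770; wc +0.053/-0.280 → slack +0.277/-0.504; half-tol=0.167, Σhalf²=0.077898
  -C: nom -45.830 → Σnom=-70.600; wc +0.110/-0.110 → slack +0.387/-0.614; half-tol=0.110, Σhalf²=0.089998
  -D: nom -19.370 → Σnom=-89.970; wc +0.192/-0.440 → slack +0.579/-1.054; half-tol=0.316, Σhalf²=0.189854
  -E: nom -9.120 → Σnom=-99.090; wc +0.240/-0.252 → slack +0.819/-1.306; half-tol=0.246, Σhalf²=0.250370
  -F: nom -49.970 → Σnom=-149.060; wc +0.360/-0.360 → slack +1.179/-1.666; half-tol=0.360, Σhalf²=0.379970
Nominal = -149.060. Worst-case = [-149.060 - 1.666, -149.060 + 1.179] = [-150.726, -147.881]. RSS = √0.379970 = 0.616.

nominal=-149.060 wc=[-150.726,-147.881] rss=0.616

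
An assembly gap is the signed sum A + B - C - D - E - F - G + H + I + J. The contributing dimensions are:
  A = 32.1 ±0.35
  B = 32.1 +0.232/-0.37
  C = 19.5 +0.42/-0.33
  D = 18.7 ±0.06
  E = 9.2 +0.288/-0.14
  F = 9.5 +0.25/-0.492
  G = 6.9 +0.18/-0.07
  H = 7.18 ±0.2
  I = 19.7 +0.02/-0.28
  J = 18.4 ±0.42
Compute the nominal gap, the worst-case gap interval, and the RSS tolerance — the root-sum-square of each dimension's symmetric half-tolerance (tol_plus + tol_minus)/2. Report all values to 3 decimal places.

nominal=45.680 wc=[42.862,47.994] rss=0.892

Stack each dimension's contribution:
  +A: nom +32.100 → Σnom=32.100; wc +0.350/-0.350 → slack +0.350/-0.350; half-tol=0.350, Σhalf²=0.122500
  +B: nom +32.100 → Σnom=64.200; wc +0.232/-0.370 → slack +0.582/-0.720; half-tol=0.301, Σhalf²=0.213101
  -C: nom -19.500 → Σnom=44.700; wc +0.330/-0.420 → slack +0.912/-1.140; half-tol=0.375, Σhalf²=0.353726
  -D: nom -18.700 → Σnom=26.000; wc +0.060/-0.060 → slack +0.972/-1.200; half-tol=0.060, Σhalf²=0.357326
  -E: nom -9.200 → Σnom=16.800; wc +0.140/-0.288 → slack +1.112/-1.488; half-tol=0.214, Σhalf²=0.403122
  -F: nom -9.500 → Σnom=7.300; wc +0.492/-0.250 → slack +1.604/-1.738; half-tol=0.371, Σhalf²=0.540763
  -G: nom -6.900 → Σnom=0.400; wc +0.070/-0.180 → slack +1.674/-1.918; half-tol=0.125, Σhalf²=0.556388
  +H: nom +7.180 → Σnom=7.580; wc +0.200/-0.200 → slack +1.874/-2.118; half-tol=0.200, Σhalf²=0.596388
  +I: nom +19.700 → Σnom=27.280; wc +0.020/-0.280 → slack +1.894/-2.398; half-tol=0.150, Σhalf²=0.618888
  +J: nom +18.400 → Σnom=45.680; wc +0.420/-0.420 → slack +2.314/-2.818; half-tol=0.420, Σhalf²=0.795288
Nominal = 45.680. Worst-case = [45.680 - 2.818, 45.680 + 2.314] = [42.862, 47.994]. RSS = √0.795288 = 0.892.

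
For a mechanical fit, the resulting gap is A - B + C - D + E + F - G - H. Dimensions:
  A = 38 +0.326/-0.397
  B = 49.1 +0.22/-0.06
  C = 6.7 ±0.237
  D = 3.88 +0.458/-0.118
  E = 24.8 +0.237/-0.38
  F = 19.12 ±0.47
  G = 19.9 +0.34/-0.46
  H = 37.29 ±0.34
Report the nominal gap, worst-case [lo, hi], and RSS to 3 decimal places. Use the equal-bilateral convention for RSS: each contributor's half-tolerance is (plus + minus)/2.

Stack each dimension's contribution:
  +A: nom +38.000 → Σnom=38.000; wc +0.326/-0.397 → slack +0.326/-0.397; half-tol=0.362, Σhalf²=0.130682
  -B: nom -49.100 → Σnom=-11.100; wc +0.060/-0.220 → slack +0.386/-0.617; half-tol=0.140, Σhalf²=0.150282
  +C: nom +6.700 → Σnom=-4.400; wc +0.237/-0.237 → slack +0.623/-0.854; half-tol=0.237, Σhalf²=0.206451
  -D: nom -3.880 → Σnom=-8.280; wc +0.118/-0.458 → slack +0.741/-1.312; half-tol=0.288, Σhalf²=0.289395
  +E: nom +24.800 → Σnom=16.520; wc +0.237/-0.380 → slack +0.978/-1.692; half-tol=0.308, Σhalf²=0.384568
  +F: nom +19.120 → Σnom=35.640; wc +0.470/-0.470 → slack +1.448/-2.162; half-tol=0.470, Σhalf²=0.605468
  -G: nom -19.900 → Σnom=15.740; wc +0.460/-0.340 → slack +1.908/-2.502; half-tol=0.400, Σhalf²=0.765468
  -H: nom -37.290 → Σnom=-21.550; wc +0.340/-0.340 → slack +2.248/-2.842; half-tol=0.340, Σhalf²=0.881068
Nominal = -21.550. Worst-case = [-21.550 - 2.842, -21.550 + 2.248] = [-24.392, -19.302]. RSS = √0.881068 = 0.939.

nominal=-21.550 wc=[-24.392,-19.302] rss=0.939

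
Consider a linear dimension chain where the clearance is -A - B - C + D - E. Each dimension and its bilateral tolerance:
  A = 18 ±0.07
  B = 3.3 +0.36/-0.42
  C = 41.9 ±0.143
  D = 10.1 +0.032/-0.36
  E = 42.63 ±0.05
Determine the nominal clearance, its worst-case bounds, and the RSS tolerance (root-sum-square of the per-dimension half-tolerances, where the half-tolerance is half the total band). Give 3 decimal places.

nominal=-95.730 wc=[-96.713,-95.015] rss=0.467

Stack each dimension's contribution:
  -A: nom -18.000 → Σnom=-18.000; wc +0.070/-0.070 → slack +0.070/-0.070; half-tol=0.070, Σhalf²=0.004900
  -B: nom -3.300 → Σnom=-21.300; wc +0.420/-0.360 → slack +0.490/-0.430; half-tol=0.390, Σhalf²=0.157000
  -C: nom -41.900 → Σnom=-63.200; wc +0.143/-0.143 → slack +0.633/-0.573; half-tol=0.143, Σhalf²=0.177449
  +D: nom +10.100 → Σnom=-53.100; wc +0.032/-0.360 → slack +0.665/-0.933; half-tol=0.196, Σhalf²=0.215865
  -E: nom -42.630 → Σnom=-95.730; wc +0.050/-0.050 → slack +0.715/-0.983; half-tol=0.050, Σhalf²=0.218365
Nominal = -95.730. Worst-case = [-95.730 - 0.983, -95.730 + 0.715] = [-96.713, -95.015]. RSS = √0.218365 = 0.467.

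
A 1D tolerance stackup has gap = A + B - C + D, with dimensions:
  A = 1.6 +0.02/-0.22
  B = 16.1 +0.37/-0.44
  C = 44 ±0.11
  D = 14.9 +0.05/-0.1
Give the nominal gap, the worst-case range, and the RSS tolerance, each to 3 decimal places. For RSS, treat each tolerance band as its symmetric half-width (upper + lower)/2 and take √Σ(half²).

nominal=-11.400 wc=[-12.270,-10.850] rss=0.443

Stack each dimension's contribution:
  +A: nom +1.600 → Σnom=1.600; wc +0.020/-0.220 → slack +0.020/-0.220; half-tol=0.120, Σhalf²=0.014400
  +B: nom +16.100 → Σnom=17.700; wc +0.370/-0.440 → slack +0.390/-0.660; half-tol=0.405, Σhalf²=0.178425
  -C: nom -44.000 → Σnom=-26.300; wc +0.110/-0.110 → slack +0.500/-0.770; half-tol=0.110, Σhalf²=0.190525
  +D: nom +14.900 → Σnom=-11.400; wc +0.050/-0.100 → slack +0.550/-0.870; half-tol=0.075, Σhalf²=0.196150
Nominal = -11.400. Worst-case = [-11.400 - 0.870, -11.400 + 0.550] = [-12.270, -10.850]. RSS = √0.196150 = 0.443.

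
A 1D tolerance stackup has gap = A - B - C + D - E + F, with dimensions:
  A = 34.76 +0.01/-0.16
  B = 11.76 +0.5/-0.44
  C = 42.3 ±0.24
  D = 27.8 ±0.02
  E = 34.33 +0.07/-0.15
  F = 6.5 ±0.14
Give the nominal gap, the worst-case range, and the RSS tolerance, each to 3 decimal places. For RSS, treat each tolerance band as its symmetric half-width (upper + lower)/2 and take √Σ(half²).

Stack each dimension's contribution:
  +A: nom +34.760 → Σnom=34.760; wc +0.010/-0.160 → slack +0.010/-0.160; half-tol=0.085, Σhalf²=0.007225
  -B: nom -11.760 → Σnom=23.000; wc +0.440/-0.500 → slack +0.450/-0.660; half-tol=0.470, Σhalf²=0.228125
  -C: nom -42.300 → Σnom=-19.300; wc +0.240/-0.240 → slack +0.690/-0.900; half-tol=0.240, Σhalf²=0.285725
  +D: nom +27.800 → Σnom=8.500; wc +0.020/-0.020 → slack +0.710/-0.920; half-tol=0.020, Σhalf²=0.286125
  -E: nom -34.330 → Σnom=-25.830; wc +0.150/-0.070 → slack +0.860/-0.990; half-tol=0.110, Σhalf²=0.298225
  +F: nom +6.500 → Σnom=-19.330; wc +0.140/-0.140 → slack +1.000/-1.130; half-tol=0.140, Σhalf²=0.317825
Nominal = -19.330. Worst-case = [-19.330 - 1.130, -19.330 + 1.000] = [-20.460, -18.330]. RSS = √0.317825 = 0.564.

nominal=-19.330 wc=[-20.460,-18.330] rss=0.564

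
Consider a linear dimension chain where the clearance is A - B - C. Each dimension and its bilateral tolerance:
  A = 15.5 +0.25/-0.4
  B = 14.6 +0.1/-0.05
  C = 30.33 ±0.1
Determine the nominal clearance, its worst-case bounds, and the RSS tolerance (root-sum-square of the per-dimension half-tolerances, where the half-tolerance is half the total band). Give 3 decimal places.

nominal=-29.430 wc=[-30.030,-29.030] rss=0.348

Stack each dimension's contribution:
  +A: nom +15.500 → Σnom=15.500; wc +0.250/-0.400 → slack +0.250/-0.400; half-tol=0.325, Σhalf²=0.105625
  -B: nom -14.600 → Σnom=0.900; wc +0.050/-0.100 → slack +0.300/-0.500; half-tol=0.075, Σhalf²=0.111250
  -C: nom -30.330 → Σnom=-29.430; wc +0.100/-0.100 → slack +0.400/-0.600; half-tol=0.100, Σhalf²=0.121250
Nominal = -29.430. Worst-case = [-29.430 - 0.600, -29.430 + 0.400] = [-30.030, -29.030]. RSS = √0.121250 = 0.348.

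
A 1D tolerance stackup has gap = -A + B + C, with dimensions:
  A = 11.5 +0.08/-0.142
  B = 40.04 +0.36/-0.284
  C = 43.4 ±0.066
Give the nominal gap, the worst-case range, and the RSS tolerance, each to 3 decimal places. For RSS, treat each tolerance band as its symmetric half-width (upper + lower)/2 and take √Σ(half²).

Stack each dimension's contribution:
  -A: nom -11.500 → Σnom=-11.500; wc +0.142/-0.080 → slack +0.142/-0.080; half-tol=0.111, Σhalf²=0.012321
  +B: nom +40.040 → Σnom=28.540; wc +0.360/-0.284 → slack +0.502/-0.364; half-tol=0.322, Σhalf²=0.116005
  +C: nom +43.400 → Σnom=71.940; wc +0.066/-0.066 → slack +0.568/-0.430; half-tol=0.066, Σhalf²=0.120361
Nominal = 71.940. Worst-case = [71.940 - 0.430, 71.940 + 0.568] = [71.510, 72.508]. RSS = √0.120361 = 0.347.

nominal=71.940 wc=[71.510,72.508] rss=0.347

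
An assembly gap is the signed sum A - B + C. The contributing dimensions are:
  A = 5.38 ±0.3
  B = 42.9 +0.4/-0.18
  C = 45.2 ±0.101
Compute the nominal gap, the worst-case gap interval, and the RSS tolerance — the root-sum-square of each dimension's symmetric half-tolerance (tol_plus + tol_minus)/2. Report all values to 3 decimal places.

nominal=7.680 wc=[6.879,8.261] rss=0.429

Stack each dimension's contribution:
  +A: nom +5.380 → Σnom=5.380; wc +0.300/-0.300 → slack +0.300/-0.300; half-tol=0.300, Σhalf²=0.090000
  -B: nom -42.900 → Σnom=-37.520; wc +0.180/-0.400 → slack +0.480/-0.700; half-tol=0.290, Σhalf²=0.174100
  +C: nom +45.200 → Σnom=7.680; wc +0.101/-0.101 → slack +0.581/-0.801; half-tol=0.101, Σhalf²=0.184301
Nominal = 7.680. Worst-case = [7.680 - 0.801, 7.680 + 0.581] = [6.879, 8.261]. RSS = √0.184301 = 0.429.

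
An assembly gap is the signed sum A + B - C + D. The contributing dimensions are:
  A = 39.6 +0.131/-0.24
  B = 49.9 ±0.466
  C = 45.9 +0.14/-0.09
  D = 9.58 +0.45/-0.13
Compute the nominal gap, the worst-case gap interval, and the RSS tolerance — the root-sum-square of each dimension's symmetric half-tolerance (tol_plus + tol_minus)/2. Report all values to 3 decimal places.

Stack each dimension's contribution:
  +A: nom +39.600 → Σnom=39.600; wc +0.131/-0.240 → slack +0.131/-0.240; half-tol=0.185, Σhalf²=0.034410
  +B: nom +49.900 → Σnom=89.500; wc +0.466/-0.466 → slack +0.597/-0.706; half-tol=0.466, Σhalf²=0.251566
  -C: nom -45.900 → Σnom=43.600; wc +0.090/-0.140 → slack +0.687/-0.846; half-tol=0.115, Σhalf²=0.264791
  +D: nom +9.580 → Σnom=53.180; wc +0.450/-0.130 → slack +1.137/-0.976; half-tol=0.290, Σhalf²=0.348891
Nominal = 53.180. Worst-case = [53.180 - 0.976, 53.180 + 1.137] = [52.204, 54.317]. RSS = √0.348891 = 0.591.

nominal=53.180 wc=[52.204,54.317] rss=0.591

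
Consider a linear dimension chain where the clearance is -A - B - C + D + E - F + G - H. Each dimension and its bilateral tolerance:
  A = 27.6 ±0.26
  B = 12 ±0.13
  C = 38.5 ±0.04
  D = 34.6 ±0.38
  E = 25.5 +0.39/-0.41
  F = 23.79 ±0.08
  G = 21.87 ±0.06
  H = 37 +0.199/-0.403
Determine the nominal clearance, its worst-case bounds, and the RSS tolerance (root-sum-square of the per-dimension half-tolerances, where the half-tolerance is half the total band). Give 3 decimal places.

Stack each dimension's contribution:
  -A: nom -27.600 → Σnom=-27.600; wc +0.260/-0.260 → slack +0.260/-0.260; half-tol=0.260, Σhalf²=0.067600
  -B: nom -12.000 → Σnom=-39.600; wc +0.130/-0.130 → slack +0.390/-0.390; half-tol=0.130, Σhalf²=0.084500
  -C: nom -38.500 → Σnom=-78.100; wc +0.040/-0.040 → slack +0.430/-0.430; half-tol=0.040, Σhalf²=0.086100
  +D: nom +34.600 → Σnom=-43.500; wc +0.380/-0.380 → slack +0.810/-0.810; half-tol=0.380, Σhalf²=0.230500
  +E: nom +25.500 → Σnom=-18.000; wc +0.390/-0.410 → slack +1.200/-1.220; half-tol=0.400, Σhalf²=0.390500
  -F: nom -23.790 → Σnom=-41.790; wc +0.080/-0.080 → slack +1.280/-1.300; half-tol=0.080, Σhalf²=0.396900
  +G: nom +21.870 → Σnom=-19.920; wc +0.060/-0.060 → slack +1.340/-1.360; half-tol=0.060, Σhalf²=0.400500
  -H: nom -37.000 → Σnom=-56.920; wc +0.403/-0.199 → slack +1.743/-1.559; half-tol=0.301, Σhalf²=0.491101
Nominal = -56.920. Worst-case = [-56.920 - 1.559, -56.920 + 1.743] = [-58.479, -55.177]. RSS = √0.491101 = 0.701.

nominal=-56.920 wc=[-58.479,-55.177] rss=0.701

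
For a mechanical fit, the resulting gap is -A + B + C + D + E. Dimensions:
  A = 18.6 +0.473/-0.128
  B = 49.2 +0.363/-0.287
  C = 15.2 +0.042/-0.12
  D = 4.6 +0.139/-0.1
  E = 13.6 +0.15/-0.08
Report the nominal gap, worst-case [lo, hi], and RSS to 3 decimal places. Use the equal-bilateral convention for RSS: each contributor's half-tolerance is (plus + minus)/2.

Stack each dimension's contribution:
  -A: nom -18.600 → Σnom=-18.600; wc +0.128/-0.473 → slack +0.128/-0.473; half-tol=0.300, Σhalf²=0.090300
  +B: nom +49.200 → Σnom=30.600; wc +0.363/-0.287 → slack +0.491/-0.760; half-tol=0.325, Σhalf²=0.195925
  +C: nom +15.200 → Σnom=45.800; wc +0.042/-0.120 → slack +0.533/-0.880; half-tol=0.081, Σhalf²=0.202486
  +D: nom +4.600 → Σnom=50.400; wc +0.139/-0.100 → slack +0.672/-0.980; half-tol=0.120, Σhalf²=0.216766
  +E: nom +13.600 → Σnom=64.000; wc +0.150/-0.080 → slack +0.822/-1.060; half-tol=0.115, Σhalf²=0.229991
Nominal = 64.000. Worst-case = [64.000 - 1.060, 64.000 + 0.822] = [62.940, 64.822]. RSS = √0.229991 = 0.480.

nominal=64.000 wc=[62.940,64.822] rss=0.480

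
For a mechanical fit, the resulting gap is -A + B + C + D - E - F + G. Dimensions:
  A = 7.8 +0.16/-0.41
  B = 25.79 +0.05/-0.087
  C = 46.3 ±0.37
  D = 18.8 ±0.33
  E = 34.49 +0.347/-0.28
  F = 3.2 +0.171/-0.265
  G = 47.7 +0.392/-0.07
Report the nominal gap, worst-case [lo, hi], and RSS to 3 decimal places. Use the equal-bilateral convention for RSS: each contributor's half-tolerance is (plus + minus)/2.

nominal=93.100 wc=[91.565,95.197] rss=0.729

Stack each dimension's contribution:
  -A: nom -7.800 → Σnom=-7.800; wc +0.410/-0.160 → slack +0.410/-0.160; half-tol=0.285, Σhalf²=0.081225
  +B: nom +25.790 → Σnom=17.990; wc +0.050/-0.087 → slack +0.460/-0.247; half-tol=0.069, Σhalf²=0.085917
  +C: nom +46.300 → Σnom=64.290; wc +0.370/-0.370 → slack +0.830/-0.617; half-tol=0.370, Σhalf²=0.222817
  +D: nom +18.800 → Σnom=83.090; wc +0.330/-0.330 → slack +1.160/-0.947; half-tol=0.330, Σhalf²=0.331717
  -E: nom -34.490 → Σnom=48.600; wc +0.280/-0.347 → slack +1.440/-1.294; half-tol=0.314, Σhalf²=0.429999
  -F: nom -3.200 → Σnom=45.400; wc +0.265/-0.171 → slack +1.705/-1.465; half-tol=0.218, Σhalf²=0.477523
  +G: nom +47.700 → Σnom=93.100; wc +0.392/-0.070 → slack +2.097/-1.535; half-tol=0.231, Σhalf²=0.530884
Nominal = 93.100. Worst-case = [93.100 - 1.535, 93.100 + 2.097] = [91.565, 95.197]. RSS = √0.530884 = 0.729.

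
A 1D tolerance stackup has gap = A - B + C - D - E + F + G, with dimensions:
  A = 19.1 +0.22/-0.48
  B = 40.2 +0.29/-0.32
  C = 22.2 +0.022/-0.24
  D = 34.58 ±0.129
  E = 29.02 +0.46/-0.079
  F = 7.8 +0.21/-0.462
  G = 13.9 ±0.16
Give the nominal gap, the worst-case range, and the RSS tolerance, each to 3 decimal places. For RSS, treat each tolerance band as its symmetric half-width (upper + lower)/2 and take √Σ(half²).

Stack each dimension's contribution:
  +A: nom +19.100 → Σnom=19.100; wc +0.220/-0.480 → slack +0.220/-0.480; half-tol=0.350, Σhalf²=0.122500
  -B: nom -40.200 → Σnom=-21.100; wc +0.320/-0.290 → slack +0.540/-0.770; half-tol=0.305, Σhalf²=0.215525
  +C: nom +22.200 → Σnom=1.100; wc +0.022/-0.240 → slack +0.562/-1.010; half-tol=0.131, Σhalf²=0.232686
  -D: nom -34.580 → Σnom=-33.480; wc +0.129/-0.129 → slack +0.691/-1.139; half-tol=0.129, Σhalf²=0.249327
  -E: nom -29.020 → Σnom=-62.500; wc +0.079/-0.460 → slack +0.770/-1.599; half-tol=0.270, Σhalf²=0.321957
  +F: nom +7.800 → Σnom=-54.700; wc +0.210/-0.462 → slack +0.980/-2.061; half-tol=0.336, Σhalf²=0.434853
  +G: nom +13.900 → Σnom=-40.800; wc +0.160/-0.160 → slack +1.140/-2.221; half-tol=0.160, Σhalf²=0.460453
Nominal = -40.800. Worst-case = [-40.800 - 2.221, -40.800 + 1.140] = [-43.021, -39.660]. RSS = √0.460453 = 0.679.

nominal=-40.800 wc=[-43.021,-39.660] rss=0.679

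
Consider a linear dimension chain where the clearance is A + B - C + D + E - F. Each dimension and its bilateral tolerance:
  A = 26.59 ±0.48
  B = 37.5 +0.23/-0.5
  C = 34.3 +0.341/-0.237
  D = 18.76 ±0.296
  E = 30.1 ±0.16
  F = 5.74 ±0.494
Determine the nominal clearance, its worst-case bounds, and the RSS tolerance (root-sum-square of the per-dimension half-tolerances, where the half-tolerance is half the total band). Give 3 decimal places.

nominal=72.910 wc=[70.639,74.807] rss=0.897

Stack each dimension's contribution:
  +A: nom +26.590 → Σnom=26.590; wc +0.480/-0.480 → slack +0.480/-0.480; half-tol=0.480, Σhalf²=0.230400
  +B: nom +37.500 → Σnom=64.090; wc +0.230/-0.500 → slack +0.710/-0.980; half-tol=0.365, Σhalf²=0.363625
  -C: nom -34.300 → Σnom=29.790; wc +0.237/-0.341 → slack +0.947/-1.321; half-tol=0.289, Σhalf²=0.447146
  +D: nom +18.760 → Σnom=48.550; wc +0.296/-0.296 → slack +1.243/-1.617; half-tol=0.296, Σhalf²=0.534762
  +E: nom +30.100 → Σnom=78.650; wc +0.160/-0.160 → slack +1.403/-1.777; half-tol=0.160, Σhalf²=0.560362
  -F: nom -5.740 → Σnom=72.910; wc +0.494/-0.494 → slack +1.897/-2.271; half-tol=0.494, Σhalf²=0.804398
Nominal = 72.910. Worst-case = [72.910 - 2.271, 72.910 + 1.897] = [70.639, 74.807]. RSS = √0.804398 = 0.897.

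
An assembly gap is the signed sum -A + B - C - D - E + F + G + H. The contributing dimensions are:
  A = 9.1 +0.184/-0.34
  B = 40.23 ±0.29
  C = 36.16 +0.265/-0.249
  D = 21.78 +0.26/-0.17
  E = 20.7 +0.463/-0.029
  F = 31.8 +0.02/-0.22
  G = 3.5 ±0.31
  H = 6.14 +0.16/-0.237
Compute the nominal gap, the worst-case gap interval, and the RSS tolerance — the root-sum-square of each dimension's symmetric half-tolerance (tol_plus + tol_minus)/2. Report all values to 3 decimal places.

nominal=-6.070 wc=[-8.299,-4.502] rss=0.690

Stack each dimension's contribution:
  -A: nom -9.100 → Σnom=-9.100; wc +0.340/-0.184 → slack +0.340/-0.184; half-tol=0.262, Σhalf²=0.068644
  +B: nom +40.230 → Σnom=31.130; wc +0.290/-0.290 → slack +0.630/-0.474; half-tol=0.290, Σhalf²=0.152744
  -C: nom -36.160 → Σnom=-5.030; wc +0.249/-0.265 → slack +0.879/-0.739; half-tol=0.257, Σhalf²=0.218793
  -D: nom -21.780 → Σnom=-26.810; wc +0.170/-0.260 → slack +1.049/-0.999; half-tol=0.215, Σhalf²=0.265018
  -E: nom -20.700 → Σnom=-47.510; wc +0.029/-0.463 → slack +1.078/-1.462; half-tol=0.246, Σhalf²=0.325534
  +F: nom +31.800 → Σnom=-15.710; wc +0.020/-0.220 → slack +1.098/-1.682; half-tol=0.120, Σhalf²=0.339934
  +G: nom +3.500 → Σnom=-12.210; wc +0.310/-0.310 → slack +1.408/-1.992; half-tol=0.310, Σhalf²=0.436034
  +H: nom +6.140 → Σnom=-6.070; wc +0.160/-0.237 → slack +1.568/-2.229; half-tol=0.199, Σhalf²=0.475436
Nominal = -6.070. Worst-case = [-6.070 - 2.229, -6.070 + 1.568] = [-8.299, -4.502]. RSS = √0.475436 = 0.690.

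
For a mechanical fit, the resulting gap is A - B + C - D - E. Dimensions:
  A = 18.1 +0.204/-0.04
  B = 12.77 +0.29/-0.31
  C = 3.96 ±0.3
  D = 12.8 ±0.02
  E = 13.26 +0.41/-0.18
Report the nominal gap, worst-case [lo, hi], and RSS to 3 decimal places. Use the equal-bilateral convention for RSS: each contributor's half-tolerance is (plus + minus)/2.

nominal=-16.770 wc=[-17.830,-15.756] rss=0.531

Stack each dimension's contribution:
  +A: nom +18.100 → Σnom=18.100; wc +0.204/-0.040 → slack +0.204/-0.040; half-tol=0.122, Σhalf²=0.014884
  -B: nom -12.770 → Σnom=5.330; wc +0.310/-0.290 → slack +0.514/-0.330; half-tol=0.300, Σhalf²=0.104884
  +C: nom +3.960 → Σnom=9.290; wc +0.300/-0.300 → slack +0.814/-0.630; half-tol=0.300, Σhalf²=0.194884
  -D: nom -12.800 → Σnom=-3.510; wc +0.020/-0.020 → slack +0.834/-0.650; half-tol=0.020, Σhalf²=0.195284
  -E: nom -13.260 → Σnom=-16.770; wc +0.180/-0.410 → slack +1.014/-1.060; half-tol=0.295, Σhalf²=0.282309
Nominal = -16.770. Worst-case = [-16.770 - 1.060, -16.770 + 1.014] = [-17.830, -15.756]. RSS = √0.282309 = 0.531.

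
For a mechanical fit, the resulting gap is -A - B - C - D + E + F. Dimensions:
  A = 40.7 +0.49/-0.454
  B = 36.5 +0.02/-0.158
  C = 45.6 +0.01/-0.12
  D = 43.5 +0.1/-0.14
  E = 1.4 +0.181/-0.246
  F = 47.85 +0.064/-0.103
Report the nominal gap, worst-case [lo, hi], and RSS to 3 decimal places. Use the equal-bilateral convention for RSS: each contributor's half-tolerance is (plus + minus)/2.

nominal=-117.050 wc=[-118.019,-115.933] rss=0.549

Stack each dimension's contribution:
  -A: nom -40.700 → Σnom=-40.700; wc +0.454/-0.490 → slack +0.454/-0.490; half-tol=0.472, Σhalf²=0.222784
  -B: nom -36.500 → Σnom=-77.200; wc +0.158/-0.020 → slack +0.612/-0.510; half-tol=0.089, Σhalf²=0.230705
  -C: nom -45.600 → Σnom=-122.800; wc +0.120/-0.010 → slack +0.732/-0.520; half-tol=0.065, Σhalf²=0.234930
  -D: nom -43.500 → Σnom=-166.300; wc +0.140/-0.100 → slack +0.872/-0.620; half-tol=0.120, Σhalf²=0.249330
  +E: nom +1.400 → Σnom=-164.900; wc +0.181/-0.246 → slack +1.053/-0.866; half-tol=0.213, Σhalf²=0.294912
  +F: nom +47.850 → Σnom=-117.050; wc +0.064/-0.103 → slack +1.117/-0.969; half-tol=0.083, Σhalf²=0.301885
Nominal = -117.050. Worst-case = [-117.050 - 0.969, -117.050 + 1.117] = [-118.019, -115.933]. RSS = √0.301885 = 0.549.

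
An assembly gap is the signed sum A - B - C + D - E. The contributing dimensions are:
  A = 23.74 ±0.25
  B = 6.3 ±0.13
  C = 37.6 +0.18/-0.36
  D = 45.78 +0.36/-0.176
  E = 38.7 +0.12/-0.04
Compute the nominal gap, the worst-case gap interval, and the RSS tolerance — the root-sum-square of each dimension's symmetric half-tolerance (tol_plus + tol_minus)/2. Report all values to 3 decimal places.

Stack each dimension's contribution:
  +A: nom +23.740 → Σnom=23.740; wc +0.250/-0.250 → slack +0.250/-0.250; half-tol=0.250, Σhalf²=0.062500
  -B: nom -6.300 → Σnom=17.440; wc +0.130/-0.130 → slack +0.380/-0.380; half-tol=0.130, Σhalf²=0.079400
  -C: nom -37.600 → Σnom=-20.160; wc +0.360/-0.180 → slack +0.740/-0.560; half-tol=0.270, Σhalf²=0.152300
  +D: nom +45.780 → Σnom=25.620; wc +0.360/-0.176 → slack +1.100/-0.736; half-tol=0.268, Σhalf²=0.224124
  -E: nom -38.700 → Σnom=-13.080; wc +0.040/-0.120 → slack +1.140/-0.856; half-tol=0.080, Σhalf²=0.230524
Nominal = -13.080. Worst-case = [-13.080 - 0.856, -13.080 + 1.140] = [-13.936, -11.940]. RSS = √0.230524 = 0.480.

nominal=-13.080 wc=[-13.936,-11.940] rss=0.480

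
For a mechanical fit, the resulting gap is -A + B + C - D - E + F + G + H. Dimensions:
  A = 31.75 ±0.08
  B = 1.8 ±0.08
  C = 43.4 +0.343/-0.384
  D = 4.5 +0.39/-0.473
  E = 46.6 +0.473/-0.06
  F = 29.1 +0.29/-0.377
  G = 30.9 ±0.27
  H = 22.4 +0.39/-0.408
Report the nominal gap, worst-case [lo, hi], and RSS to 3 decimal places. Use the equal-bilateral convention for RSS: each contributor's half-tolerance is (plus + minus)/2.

nominal=44.750 wc=[42.288,46.736] rss=0.863

Stack each dimension's contribution:
  -A: nom -31.750 → Σnom=-31.750; wc +0.080/-0.080 → slack +0.080/-0.080; half-tol=0.080, Σhalf²=0.006400
  +B: nom +1.800 → Σnom=-29.950; wc +0.080/-0.080 → slack +0.160/-0.160; half-tol=0.080, Σhalf²=0.012800
  +C: nom +43.400 → Σnom=13.450; wc +0.343/-0.384 → slack +0.503/-0.544; half-tol=0.364, Σhalf²=0.144932
  -D: nom -4.500 → Σnom=8.950; wc +0.473/-0.390 → slack +0.976/-0.934; half-tol=0.431, Σhalf²=0.331125
  -E: nom -46.600 → Σnom=-37.650; wc +0.060/-0.473 → slack +1.036/-1.407; half-tol=0.266, Σhalf²=0.402147
  +F: nom +29.100 → Σnom=-8.550; wc +0.290/-0.377 → slack +1.326/-1.784; half-tol=0.334, Σhalf²=0.513369
  +G: nom +30.900 → Σnom=22.350; wc +0.270/-0.270 → slack +1.596/-2.054; half-tol=0.270, Σhalf²=0.586269
  +H: nom +22.400 → Σnom=44.750; wc +0.390/-0.408 → slack +1.986/-2.462; half-tol=0.399, Σhalf²=0.745470
Nominal = 44.750. Worst-case = [44.750 - 2.462, 44.750 + 1.986] = [42.288, 46.736]. RSS = √0.745470 = 0.863.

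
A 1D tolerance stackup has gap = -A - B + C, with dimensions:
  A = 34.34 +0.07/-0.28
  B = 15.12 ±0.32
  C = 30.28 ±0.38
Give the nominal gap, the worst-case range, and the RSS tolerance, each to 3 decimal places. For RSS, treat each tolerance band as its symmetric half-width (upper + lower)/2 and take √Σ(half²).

nominal=-19.180 wc=[-19.950,-18.200] rss=0.527

Stack each dimension's contribution:
  -A: nom -34.340 → Σnom=-34.340; wc +0.280/-0.070 → slack +0.280/-0.070; half-tol=0.175, Σhalf²=0.030625
  -B: nom -15.120 → Σnom=-49.460; wc +0.320/-0.320 → slack +0.600/-0.390; half-tol=0.320, Σhalf²=0.133025
  +C: nom +30.280 → Σnom=-19.180; wc +0.380/-0.380 → slack +0.980/-0.770; half-tol=0.380, Σhalf²=0.277425
Nominal = -19.180. Worst-case = [-19.180 - 0.770, -19.180 + 0.980] = [-19.950, -18.200]. RSS = √0.277425 = 0.527.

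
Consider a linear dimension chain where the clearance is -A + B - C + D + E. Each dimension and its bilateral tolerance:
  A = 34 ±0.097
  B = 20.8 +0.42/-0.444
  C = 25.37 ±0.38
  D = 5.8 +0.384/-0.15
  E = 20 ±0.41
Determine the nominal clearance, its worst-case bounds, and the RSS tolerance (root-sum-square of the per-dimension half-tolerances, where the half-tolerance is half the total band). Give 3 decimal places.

nominal=-12.770 wc=[-14.251,-11.079] rss=0.761

Stack each dimension's contribution:
  -A: nom -34.000 → Σnom=-34.000; wc +0.097/-0.097 → slack +0.097/-0.097; half-tol=0.097, Σhalf²=0.009409
  +B: nom +20.800 → Σnom=-13.200; wc +0.420/-0.444 → slack +0.517/-0.541; half-tol=0.432, Σhalf²=0.196033
  -C: nom -25.370 → Σnom=-38.570; wc +0.380/-0.380 → slack +0.897/-0.921; half-tol=0.380, Σhalf²=0.340433
  +D: nom +5.800 → Σnom=-32.770; wc +0.384/-0.150 → slack +1.281/-1.071; half-tol=0.267, Σhalf²=0.411722
  +E: nom +20.000 → Σnom=-12.770; wc +0.410/-0.410 → slack +1.691/-1.481; half-tol=0.410, Σhalf²=0.579822
Nominal = -12.770. Worst-case = [-12.770 - 1.481, -12.770 + 1.691] = [-14.251, -11.079]. RSS = √0.579822 = 0.761.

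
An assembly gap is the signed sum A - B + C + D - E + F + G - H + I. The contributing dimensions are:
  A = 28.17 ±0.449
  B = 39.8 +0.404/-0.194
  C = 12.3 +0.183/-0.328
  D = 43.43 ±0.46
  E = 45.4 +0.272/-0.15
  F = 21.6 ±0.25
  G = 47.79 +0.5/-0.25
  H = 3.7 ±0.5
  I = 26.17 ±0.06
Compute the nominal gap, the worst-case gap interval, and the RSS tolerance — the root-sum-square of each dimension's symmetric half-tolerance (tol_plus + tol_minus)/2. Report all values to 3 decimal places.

nominal=90.560 wc=[87.587,93.306] rss=1.034

Stack each dimension's contribution:
  +A: nom +28.170 → Σnom=28.170; wc +0.449/-0.449 → slack +0.449/-0.449; half-tol=0.449, Σhalf²=0.201601
  -B: nom -39.800 → Σnom=-11.630; wc +0.194/-0.404 → slack +0.643/-0.853; half-tol=0.299, Σhalf²=0.291002
  +C: nom +12.300 → Σnom=0.670; wc +0.183/-0.328 → slack +0.826/-1.181; half-tol=0.256, Σhalf²=0.356282
  +D: nom +43.430 → Σnom=44.100; wc +0.460/-0.460 → slack +1.286/-1.641; half-tol=0.460, Σhalf²=0.567882
  -E: nom -45.400 → Σnom=-1.300; wc +0.150/-0.272 → slack +1.436/-1.913; half-tol=0.211, Σhalf²=0.612403
  +F: nom +21.600 → Σnom=20.300; wc +0.250/-0.250 → slack +1.686/-2.163; half-tol=0.250, Σhalf²=0.674903
  +G: nom +47.790 → Σnom=68.090; wc +0.500/-0.250 → slack +2.186/-2.413; half-tol=0.375, Σhalf²=0.815528
  -H: nom -3.700 → Σnom=64.390; wc +0.500/-0.500 → slack +2.686/-2.913; half-tol=0.500, Σhalf²=1.065528
  +I: nom +26.170 → Σnom=90.560; wc +0.060/-0.060 → slack +2.746/-2.973; half-tol=0.060, Σhalf²=1.069128
Nominal = 90.560. Worst-case = [90.560 - 2.973, 90.560 + 2.746] = [87.587, 93.306]. RSS = √1.069128 = 1.034.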